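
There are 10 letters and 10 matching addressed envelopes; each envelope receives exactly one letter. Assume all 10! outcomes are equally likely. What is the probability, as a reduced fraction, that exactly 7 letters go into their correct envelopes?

Favorable outcomes: C(10,7)·!3 = 120·2 = 240.
Total outcomes: 10! = 3628800.
Probability = 240/3628800 = 1/15120.

1/15120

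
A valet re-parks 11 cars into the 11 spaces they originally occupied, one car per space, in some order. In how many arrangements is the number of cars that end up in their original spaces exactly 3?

Choose which 3 of the 11 are fixed: C(11,3) = 165.
The other 8 form a derangement: !8 = 14833.
Total: 165 × 14833 = 2447445.

2447445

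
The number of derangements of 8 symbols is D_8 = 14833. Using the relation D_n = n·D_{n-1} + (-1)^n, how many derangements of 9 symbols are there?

133496

D_9 = 9·14833 - 1 = 133496.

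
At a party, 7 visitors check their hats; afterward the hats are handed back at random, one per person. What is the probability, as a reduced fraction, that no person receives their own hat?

103/280

Favorable outcomes: !7 = 1854.
Total outcomes: 7! = 5040.
Probability = 1854/5040 = 103/280.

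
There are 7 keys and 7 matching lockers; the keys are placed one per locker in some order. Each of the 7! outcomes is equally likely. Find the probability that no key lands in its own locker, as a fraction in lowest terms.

103/280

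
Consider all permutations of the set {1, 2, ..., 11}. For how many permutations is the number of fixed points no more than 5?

39893116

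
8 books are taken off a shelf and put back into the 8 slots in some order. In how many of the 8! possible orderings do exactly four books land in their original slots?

Pick the 4 fixed positions: C(8,4) = 70 ways.
The remaining 4 must be deranged: !4 = 9.
Total: 70 × 9 = 630.

630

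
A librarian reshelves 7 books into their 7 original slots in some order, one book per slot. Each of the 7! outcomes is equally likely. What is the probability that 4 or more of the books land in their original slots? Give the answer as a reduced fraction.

23/1260

Favorable outcomes: Σ_{i≥4} C(7,i)·!(7-i) = 35·2 + 21·1 + 7·0 + 1·1 = 92.
Total outcomes: 7! = 5040.
Probability = 92/5040 = 23/1260.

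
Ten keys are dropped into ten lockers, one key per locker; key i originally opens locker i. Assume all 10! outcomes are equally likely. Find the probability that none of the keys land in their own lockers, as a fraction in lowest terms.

16481/44800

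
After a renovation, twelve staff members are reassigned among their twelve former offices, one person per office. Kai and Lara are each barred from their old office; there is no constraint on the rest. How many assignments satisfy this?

Let A_j be the event that the j-th constrained one is fixed. By inclusion-exclusion over the 2 events:
Σ_{j=0}^{2} (-1)^j C(2,j)(12-j)!
= C(2,0)·12! - C(2,1)·11! + C(2,2)·10!
= 479001600 - 79833600 + 3628800
= 402796800

402796800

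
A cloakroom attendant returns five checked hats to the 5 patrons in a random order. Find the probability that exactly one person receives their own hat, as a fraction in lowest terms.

3/8

Favorable outcomes: C(5,1)·!4 = 5·9 = 45.
Total outcomes: 5! = 120.
Probability = 45/120 = 3/8.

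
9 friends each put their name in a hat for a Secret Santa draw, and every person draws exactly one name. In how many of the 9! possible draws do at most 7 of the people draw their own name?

362879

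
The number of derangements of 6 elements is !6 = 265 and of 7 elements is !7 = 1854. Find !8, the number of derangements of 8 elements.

!8 = (8-1)·(!7 + !6) = 7·(1854 + 265) = 7·2119 = 14833.

14833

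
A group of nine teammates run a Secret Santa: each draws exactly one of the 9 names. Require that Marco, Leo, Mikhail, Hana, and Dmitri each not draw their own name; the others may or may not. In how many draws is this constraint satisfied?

205056

Let A_j be the event that the j-th constrained one is fixed. By inclusion-exclusion over the 5 events:
Σ_{j=0}^{5} (-1)^j C(5,j)(9-j)!
= C(5,0)·9! - C(5,1)·8! + C(5,2)·7! - C(5,3)·6! + C(5,4)·5! - C(5,5)·4!
= 362880 - 201600 + 50400 - 7200 + 600 - 24
= 205056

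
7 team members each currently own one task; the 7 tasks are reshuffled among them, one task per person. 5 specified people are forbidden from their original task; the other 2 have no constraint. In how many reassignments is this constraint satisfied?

2428

Inclusion-exclusion on the 5 forbidden self-matches:
Σ_{j=0}^{5} (-1)^j C(5,j)(7-j)!
= C(5,0)·7! - C(5,1)·6! + C(5,2)·5! - C(5,3)·4! + C(5,4)·3! - C(5,5)·2!
= 5040 - 3600 + 1200 - 240 + 30 - 2
= 2428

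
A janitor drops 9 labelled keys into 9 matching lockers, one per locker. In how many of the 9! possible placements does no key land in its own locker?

By inclusion-exclusion, !9 = Σ (-1)^k · 9!/k! for k=0..9
= 9! - 9!/1! + 9!/2! - 9!/3! + 9!/4! - 9!/5! + 9!/6! - 9!/7! + 9!/8! - 9!/9!
= 362880 - 362880 + 181440 - 60480 + 15120 - 3024 + 504 - 72 + 9 - 1
= 133496

133496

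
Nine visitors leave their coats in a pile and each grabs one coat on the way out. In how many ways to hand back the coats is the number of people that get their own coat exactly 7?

36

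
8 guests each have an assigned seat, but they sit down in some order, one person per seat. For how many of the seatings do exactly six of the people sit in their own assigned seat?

Choose which 6 of the 8 are fixed: C(8,6) = 28.
The other 2 form a derangement: !2 = 1.
Total: 28 × 1 = 28.

28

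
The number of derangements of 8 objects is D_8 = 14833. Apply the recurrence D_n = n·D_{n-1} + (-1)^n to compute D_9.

D_9 = 9·14833 - 1 = 133496.

133496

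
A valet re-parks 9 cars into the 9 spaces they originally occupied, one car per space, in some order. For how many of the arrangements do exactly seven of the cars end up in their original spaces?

Pick the 7 fixed positions: C(9,7) = 36 ways.
The remaining 2 must be deranged: !2 = 1.
Total: 36 × 1 = 36.

36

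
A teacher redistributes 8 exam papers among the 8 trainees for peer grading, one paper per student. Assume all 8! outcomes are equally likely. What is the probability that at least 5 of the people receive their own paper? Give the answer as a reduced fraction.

47/13440

Favorable outcomes: Σ_{i≥5} C(8,i)·!(8-i) = 56·2 + 28·1 + 8·0 + 1·1 = 141.
Total outcomes: 8! = 40320.
Probability = 141/40320 = 47/13440.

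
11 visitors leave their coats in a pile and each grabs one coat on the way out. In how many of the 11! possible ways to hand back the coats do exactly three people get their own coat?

2447445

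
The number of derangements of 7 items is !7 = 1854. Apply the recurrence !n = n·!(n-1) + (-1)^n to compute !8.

!8 = 8·1854 + 1 = 14833.

14833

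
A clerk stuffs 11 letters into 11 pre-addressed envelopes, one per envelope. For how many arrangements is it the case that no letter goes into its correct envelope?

The number of derangements of 11 is !11 = Σ_{k=0}^{11} (-1)^k·11!/k!
= 11! - 11!/1! + 11!/2! - 11!/3! + 11!/4! - 11!/5! + 11!/6! - 11!/7! + 11!/8! - 11!/9! + 11!/10! - 11!/11!
= 39916800 - 39916800 + 19958400 - 6652800 + 1663200 - 332640 + 55440 - 7920 + 990 - 110 + 11 - 1
= 14684570

14684570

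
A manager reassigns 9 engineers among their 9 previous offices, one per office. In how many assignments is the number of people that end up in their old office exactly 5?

1134

Pick the 5 fixed positions: C(9,5) = 126 ways.
The remaining 4 must be deranged: !4 = 9.
Total: 126 × 9 = 1134.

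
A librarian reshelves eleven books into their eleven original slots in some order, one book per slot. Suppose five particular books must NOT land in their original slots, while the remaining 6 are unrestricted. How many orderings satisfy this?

25022880

Inclusion-exclusion on the 5 forbidden self-matches:
Σ_{j=0}^{5} (-1)^j C(5,j)(11-j)!
= C(5,0)·11! - C(5,1)·10! + C(5,2)·9! - C(5,3)·8! + C(5,4)·7! - C(5,5)·6!
= 39916800 - 18144000 + 3628800 - 403200 + 25200 - 720
= 25022880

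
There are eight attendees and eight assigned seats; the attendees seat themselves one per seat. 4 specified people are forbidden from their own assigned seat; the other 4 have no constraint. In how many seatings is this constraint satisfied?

24024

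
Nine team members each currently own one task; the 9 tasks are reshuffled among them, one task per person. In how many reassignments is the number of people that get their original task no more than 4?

# with exactly i fixed is C(9,i)·!(9-i); sum over i=0..4:
  i=0: C(9,0)·!9 = 1·133496 = 133496
  i=1: C(9,1)·!8 = 9·14833 = 133497
  i=2: C(9,2)·!7 = 36·1854 = 66744
  i=3: C(9,3)·!6 = 84·265 = 22260
  i=4: C(9,4)·!5 = 126·44 = 5544
Total = 361541.

361541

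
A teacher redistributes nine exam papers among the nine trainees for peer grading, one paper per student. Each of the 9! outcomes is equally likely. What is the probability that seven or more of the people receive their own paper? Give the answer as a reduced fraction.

37/362880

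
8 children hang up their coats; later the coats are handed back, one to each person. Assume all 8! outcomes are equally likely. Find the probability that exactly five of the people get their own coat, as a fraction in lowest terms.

1/360

Favorable outcomes: C(8,5)·!3 = 56·2 = 112.
Total outcomes: 8! = 40320.
Probability = 112/40320 = 1/360.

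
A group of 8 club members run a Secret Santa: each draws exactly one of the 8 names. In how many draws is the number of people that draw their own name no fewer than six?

Sum C(8,i)·!(8-i) for i = 6..8:
  i=6: C(8,6)·!2 = 28·1 = 28
  i=7: C(8,7)·!1 = 8·0 = 0
  i=8: C(8,8)·!0 = 1·1 = 1
Total = 29.

29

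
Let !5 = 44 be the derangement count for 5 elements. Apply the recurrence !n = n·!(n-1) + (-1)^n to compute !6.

!6 = 6·44 + 1 = 265.

265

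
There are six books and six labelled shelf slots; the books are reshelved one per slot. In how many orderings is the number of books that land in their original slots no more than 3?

Sum C(6,i)·!(6-i) for i = 0..3:
  i=0: C(6,0)·!6 = 1·265 = 265
  i=1: C(6,1)·!5 = 6·44 = 264
  i=2: C(6,2)·!4 = 15·9 = 135
  i=3: C(6,3)·!3 = 20·2 = 40
Total = 704.

704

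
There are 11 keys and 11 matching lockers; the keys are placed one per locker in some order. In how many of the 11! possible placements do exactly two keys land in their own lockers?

7342280

Choose which 2 of the 11 are fixed: C(11,2) = 55.
The remaining 9 must be deranged: !9 = 133496.
Total: 55 × 133496 = 7342280.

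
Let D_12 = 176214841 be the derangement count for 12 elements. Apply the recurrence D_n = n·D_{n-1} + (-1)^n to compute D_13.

2290792932

D_13 = 13·176214841 - 1 = 2290792932.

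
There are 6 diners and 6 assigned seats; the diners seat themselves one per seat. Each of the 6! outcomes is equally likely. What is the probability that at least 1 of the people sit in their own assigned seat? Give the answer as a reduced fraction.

91/144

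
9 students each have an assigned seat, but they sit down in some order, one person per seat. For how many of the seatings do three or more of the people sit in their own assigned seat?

29143

Sum C(9,i)·!(9-i) for i = 3..9:
  i=3: C(9,3)·!6 = 84·265 = 22260
  i=4: C(9,4)·!5 = 126·44 = 5544
  i=5: C(9,5)·!4 = 126·9 = 1134
  i=6: C(9,6)·!3 = 84·2 = 168
  i=7: C(9,7)·!2 = 36·1 = 36
  i=8: C(9,8)·!1 = 9·0 = 0
  i=9: C(9,9)·!0 = 1·1 = 1
Total = 29143.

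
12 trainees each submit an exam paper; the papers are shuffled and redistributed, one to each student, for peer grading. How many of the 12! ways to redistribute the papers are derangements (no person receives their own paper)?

Recurrence: !12 = 12·!11 + (-1)^12.
!12 = 12·14684570 + 1 = 176214841

176214841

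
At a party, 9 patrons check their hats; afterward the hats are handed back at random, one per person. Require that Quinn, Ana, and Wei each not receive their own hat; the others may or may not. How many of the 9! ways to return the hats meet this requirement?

256320

Let A_j be the event that the j-th constrained one is fixed. By inclusion-exclusion over the 3 events:
Σ_{j=0}^{3} (-1)^j C(3,j)(9-j)!
= C(3,0)·9! - C(3,1)·8! + C(3,2)·7! - C(3,3)·6!
= 362880 - 120960 + 15120 - 720
= 256320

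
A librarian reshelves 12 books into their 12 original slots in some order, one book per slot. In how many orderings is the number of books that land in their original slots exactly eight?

Pick the 8 fixed positions: C(12,8) = 495 ways.
The other 4 form a derangement: !4 = 9.
Total: 495 × 9 = 4455.

4455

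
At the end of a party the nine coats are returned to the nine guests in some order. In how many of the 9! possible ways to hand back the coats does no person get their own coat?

133496

!9 = 9! · Σ_{k=0}^{9} (-1)^k/k!
= 9! - 9!/1! + 9!/2! - 9!/3! + 9!/4! - 9!/5! + 9!/6! - 9!/7! + 9!/8! - 9!/9!
= 362880 - 362880 + 181440 - 60480 + 15120 - 3024 + 504 - 72 + 9 - 1
= 133496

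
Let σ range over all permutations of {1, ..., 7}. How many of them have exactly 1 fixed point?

Pick the single fixed position: C(7,1) = 7 ways.
The remaining 6 must be deranged: !6 = 265.
Total: 7 × 265 = 1855.

1855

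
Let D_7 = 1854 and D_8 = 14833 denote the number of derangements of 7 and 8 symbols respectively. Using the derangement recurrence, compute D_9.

D_9 = (9-1)·(D_8 + D_7) = 8·(14833 + 1854) = 8·16687 = 133496.

133496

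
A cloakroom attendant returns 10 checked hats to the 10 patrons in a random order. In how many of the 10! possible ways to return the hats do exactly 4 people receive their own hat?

Choose which 4 of the 10 are fixed: C(10,4) = 210.
The other 6 form a derangement: !6 = 265.
Total: 210 × 265 = 55650.

55650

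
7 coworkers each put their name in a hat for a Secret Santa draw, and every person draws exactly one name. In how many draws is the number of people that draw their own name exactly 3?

315

Choose which 3 of the 7 are fixed: C(7,3) = 35.
The remaining 4 must be deranged: !4 = 9.
Total: 35 × 9 = 315.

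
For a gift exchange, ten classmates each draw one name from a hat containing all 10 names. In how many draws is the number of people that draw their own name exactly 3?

222480

Pick the 3 fixed positions: C(10,3) = 120 ways.
The remaining 7 must be deranged: !7 = 1854.
Total: 120 × 1854 = 222480.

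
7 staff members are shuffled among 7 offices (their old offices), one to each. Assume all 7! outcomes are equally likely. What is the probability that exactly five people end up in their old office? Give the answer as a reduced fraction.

1/240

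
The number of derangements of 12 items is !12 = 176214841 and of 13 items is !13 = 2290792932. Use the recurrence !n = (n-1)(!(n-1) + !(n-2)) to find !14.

32071101049

!14 = (14-1)·(!13 + !12) = 13·(2290792932 + 176214841) = 13·2467007773 = 32071101049.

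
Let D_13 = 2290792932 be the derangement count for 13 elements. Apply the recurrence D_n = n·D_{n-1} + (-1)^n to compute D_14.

32071101049

D_14 = 14·2290792932 + 1 = 32071101049.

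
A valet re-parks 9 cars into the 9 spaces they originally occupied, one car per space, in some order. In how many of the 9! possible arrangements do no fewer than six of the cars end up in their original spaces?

205

# with exactly i fixed is C(9,i)·!(9-i); sum over i=6..9:
  i=6: C(9,6)·!3 = 84·2 = 168
  i=7: C(9,7)·!2 = 36·1 = 36
  i=8: C(9,8)·!1 = 9·0 = 0
  i=9: C(9,9)·!0 = 1·1 = 1
Total = 205.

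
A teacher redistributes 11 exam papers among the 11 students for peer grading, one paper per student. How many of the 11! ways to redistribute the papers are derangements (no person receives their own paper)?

The subfactorial !11 = [11!/e] (nearest integer).
11! = 39916800, and 39916800/e ≈ 14684570.08, so !11 = 14684570.

14684570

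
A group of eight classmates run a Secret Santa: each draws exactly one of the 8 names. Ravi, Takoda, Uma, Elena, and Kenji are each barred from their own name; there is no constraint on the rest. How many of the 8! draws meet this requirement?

21234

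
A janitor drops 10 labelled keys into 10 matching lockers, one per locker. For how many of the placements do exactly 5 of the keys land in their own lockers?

Choose which 5 of the 10 are fixed: C(10,5) = 252.
The other 5 form a derangement: !5 = 44.
Total: 252 × 44 = 11088.

11088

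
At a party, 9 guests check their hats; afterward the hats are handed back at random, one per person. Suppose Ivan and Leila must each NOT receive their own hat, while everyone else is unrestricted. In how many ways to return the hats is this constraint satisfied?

287280

Inclusion-exclusion on the 2 forbidden self-matches:
Σ_{j=0}^{2} (-1)^j C(2,j)(9-j)!
= C(2,0)·9! - C(2,1)·8! + C(2,2)·7!
= 362880 - 80640 + 5040
= 287280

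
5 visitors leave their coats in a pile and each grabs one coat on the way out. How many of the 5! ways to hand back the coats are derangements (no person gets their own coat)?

By inclusion-exclusion, !5 = Σ (-1)^k · 5!/k! for k=0..5
= 5! - 5!/1! + 5!/2! - 5!/3! + 5!/4! - 5!/5!
= 120 - 120 + 60 - 20 + 5 - 1
= 44

44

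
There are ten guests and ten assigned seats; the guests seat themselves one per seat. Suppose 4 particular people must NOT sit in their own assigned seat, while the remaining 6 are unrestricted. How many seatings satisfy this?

Inclusion-exclusion on the 4 forbidden self-matches:
Σ_{j=0}^{4} (-1)^j C(4,j)(10-j)!
= C(4,0)·10! - C(4,1)·9! + C(4,2)·8! - C(4,3)·7! + C(4,4)·6!
= 3628800 - 1451520 + 241920 - 20160 + 720
= 2399760

2399760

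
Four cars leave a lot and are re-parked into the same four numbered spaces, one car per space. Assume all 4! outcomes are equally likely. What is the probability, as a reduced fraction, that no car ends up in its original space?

3/8

Favorable outcomes: !4 = 9.
Total outcomes: 4! = 24.
Probability = 9/24 = 3/8.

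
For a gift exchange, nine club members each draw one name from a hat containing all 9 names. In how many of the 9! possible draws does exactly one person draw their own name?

133497

Pick the single fixed position: C(9,1) = 9 ways.
The remaining 8 must be deranged: !8 = 14833.
Total: 9 × 14833 = 133497.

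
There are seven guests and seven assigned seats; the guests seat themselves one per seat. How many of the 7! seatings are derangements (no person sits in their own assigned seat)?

1854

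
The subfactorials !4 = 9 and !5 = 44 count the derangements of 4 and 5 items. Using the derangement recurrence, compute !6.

!6 = (6-1)·(!5 + !4) = 5·(44 + 9) = 5·53 = 265.

265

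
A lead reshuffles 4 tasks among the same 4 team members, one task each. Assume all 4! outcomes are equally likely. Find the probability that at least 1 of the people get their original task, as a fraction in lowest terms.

5/8

Favorable outcomes: Σ_{i≥1} C(4,i)·!(4-i) = 4·2 + 6·1 + 4·0 + 1·1 = 15.
Total outcomes: 4! = 24.
Probability = 15/24 = 5/8.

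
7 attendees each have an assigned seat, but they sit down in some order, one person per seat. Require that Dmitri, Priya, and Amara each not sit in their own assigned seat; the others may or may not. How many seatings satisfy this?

3216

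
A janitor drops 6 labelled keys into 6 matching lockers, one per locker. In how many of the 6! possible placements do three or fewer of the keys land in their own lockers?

# with exactly i fixed is C(6,i)·!(6-i); sum over i=0..3:
  i=0: C(6,0)·!6 = 1·265 = 265
  i=1: C(6,1)·!5 = 6·44 = 264
  i=2: C(6,2)·!4 = 15·9 = 135
  i=3: C(6,3)·!3 = 20·2 = 40
Total = 704.

704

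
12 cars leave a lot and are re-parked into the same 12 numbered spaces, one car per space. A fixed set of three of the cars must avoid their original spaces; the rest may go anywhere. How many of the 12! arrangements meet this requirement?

Inclusion-exclusion on the 3 forbidden self-matches:
Σ_{j=0}^{3} (-1)^j C(3,j)(12-j)!
= C(3,0)·12! - C(3,1)·11! + C(3,2)·10! - C(3,3)·9!
= 479001600 - 119750400 + 10886400 - 362880
= 369774720

369774720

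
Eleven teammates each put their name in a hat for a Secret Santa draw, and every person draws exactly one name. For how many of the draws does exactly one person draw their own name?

Choose which one of the 11 is fixed: C(11,1) = 11.
The other 10 form a derangement: !10 = 1334961.
Total: 11 × 1334961 = 14684571.

14684571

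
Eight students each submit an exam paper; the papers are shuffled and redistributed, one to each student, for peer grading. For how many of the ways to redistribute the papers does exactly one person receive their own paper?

Choose which one of the 8 is fixed: C(8,1) = 8.
The other 7 form a derangement: !7 = 1854.
Total: 8 × 1854 = 14832.

14832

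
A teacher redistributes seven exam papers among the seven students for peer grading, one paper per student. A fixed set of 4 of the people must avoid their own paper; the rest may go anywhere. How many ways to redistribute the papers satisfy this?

Inclusion-exclusion on the 4 forbidden self-matches:
Σ_{j=0}^{4} (-1)^j C(4,j)(7-j)!
= C(4,0)·7! - C(4,1)·6! + C(4,2)·5! - C(4,3)·4! + C(4,4)·3!
= 5040 - 2880 + 720 - 96 + 6
= 2790

2790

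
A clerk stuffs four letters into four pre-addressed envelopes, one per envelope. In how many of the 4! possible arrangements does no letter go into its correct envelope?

Use !n = n·!(n-1) + (-1)^n.
!4 = 4·2 + 1 = 9

9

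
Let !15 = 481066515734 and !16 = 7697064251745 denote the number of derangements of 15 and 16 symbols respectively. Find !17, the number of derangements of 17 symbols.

!17 = (17-1)·(!16 + !15) = 16·(7697064251745 + 481066515734) = 16·8178130767479 = 130850092279664.

130850092279664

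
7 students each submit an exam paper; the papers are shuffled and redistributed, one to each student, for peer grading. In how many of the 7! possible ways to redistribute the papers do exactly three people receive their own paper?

315

Pick the 3 fixed positions: C(7,3) = 35 ways.
The remaining 4 must be deranged: !4 = 9.
Total: 35 × 9 = 315.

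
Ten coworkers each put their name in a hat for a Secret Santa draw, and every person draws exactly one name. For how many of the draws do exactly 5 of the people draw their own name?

11088

Pick the 5 fixed positions: C(10,5) = 252 ways.
The other 5 form a derangement: !5 = 44.
Total: 252 × 44 = 11088.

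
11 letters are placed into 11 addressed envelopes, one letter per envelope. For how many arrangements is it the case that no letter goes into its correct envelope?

14684570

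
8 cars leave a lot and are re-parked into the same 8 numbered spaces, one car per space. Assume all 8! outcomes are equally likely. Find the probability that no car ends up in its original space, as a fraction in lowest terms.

Favorable outcomes: !8 = 14833.
Total outcomes: 8! = 40320.
Probability = 14833/40320 = 2119/5760.

2119/5760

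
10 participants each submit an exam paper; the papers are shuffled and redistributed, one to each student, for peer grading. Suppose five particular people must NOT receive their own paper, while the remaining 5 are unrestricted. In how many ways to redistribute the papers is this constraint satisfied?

2170680

Let A_j be the event that the j-th constrained one is fixed. By inclusion-exclusion over the 5 events:
Σ_{j=0}^{5} (-1)^j C(5,j)(10-j)!
= C(5,0)·10! - C(5,1)·9! + C(5,2)·8! - C(5,3)·7! + C(5,4)·6! - C(5,5)·5!
= 3628800 - 1814400 + 403200 - 50400 + 3600 - 120
= 2170680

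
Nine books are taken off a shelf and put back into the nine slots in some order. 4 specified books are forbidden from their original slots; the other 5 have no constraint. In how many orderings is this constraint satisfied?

229080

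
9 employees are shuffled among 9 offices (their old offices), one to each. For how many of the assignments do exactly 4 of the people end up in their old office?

5544

Pick the 4 fixed positions: C(9,4) = 126 ways.
The other 5 form a derangement: !5 = 44.
Total: 126 × 44 = 5544.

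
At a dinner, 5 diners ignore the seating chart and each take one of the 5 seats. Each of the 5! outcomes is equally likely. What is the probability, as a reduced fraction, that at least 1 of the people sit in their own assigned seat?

Favorable outcomes: Σ_{i≥1} C(5,i)·!(5-i) = 5·9 + 10·2 + 10·1 + 5·0 + 1·1 = 76.
Total outcomes: 5! = 120.
Probability = 76/120 = 19/30.

19/30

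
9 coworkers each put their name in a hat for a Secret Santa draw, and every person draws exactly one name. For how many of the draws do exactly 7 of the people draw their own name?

Choose which 7 of the 9 are fixed: C(9,7) = 36.
The remaining 2 must be deranged: !2 = 1.
Total: 36 × 1 = 36.

36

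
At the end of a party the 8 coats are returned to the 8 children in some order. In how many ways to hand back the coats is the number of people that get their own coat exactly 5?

Pick the 5 fixed positions: C(8,5) = 56 ways.
The remaining 3 must be deranged: !3 = 2.
Total: 56 × 2 = 112.

112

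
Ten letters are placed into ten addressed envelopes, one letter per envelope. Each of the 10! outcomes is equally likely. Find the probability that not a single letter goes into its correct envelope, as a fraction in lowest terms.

16481/44800

Favorable outcomes: !10 = 1334961.
Total outcomes: 10! = 3628800.
Probability = 1334961/3628800 = 16481/44800.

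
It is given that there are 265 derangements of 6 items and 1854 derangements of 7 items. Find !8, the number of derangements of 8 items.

!8 = (8-1)·(!7 + !6) = 7·(1854 + 265) = 7·2119 = 14833.

14833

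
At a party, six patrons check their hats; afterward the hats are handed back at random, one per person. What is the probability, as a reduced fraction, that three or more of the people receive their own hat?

7/90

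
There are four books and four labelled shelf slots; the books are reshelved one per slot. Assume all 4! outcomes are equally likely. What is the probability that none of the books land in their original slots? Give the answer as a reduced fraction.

Favorable outcomes: !4 = 9.
Total outcomes: 4! = 24.
Probability = 9/24 = 3/8.

3/8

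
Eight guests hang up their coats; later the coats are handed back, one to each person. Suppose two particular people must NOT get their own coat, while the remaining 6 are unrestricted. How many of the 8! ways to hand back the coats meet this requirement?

30960

Inclusion-exclusion on the 2 forbidden self-matches:
Σ_{j=0}^{2} (-1)^j C(2,j)(8-j)!
= C(2,0)·8! - C(2,1)·7! + C(2,2)·6!
= 40320 - 10080 + 720
= 30960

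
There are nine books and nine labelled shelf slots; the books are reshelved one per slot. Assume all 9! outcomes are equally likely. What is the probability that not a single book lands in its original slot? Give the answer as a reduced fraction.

16687/45360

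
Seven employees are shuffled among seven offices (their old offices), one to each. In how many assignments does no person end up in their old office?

The number of derangements of 7 is !7 = Σ_{k=0}^{7} (-1)^k·7!/k!
= 7! - 7!/1! + 7!/2! - 7!/3! + 7!/4! - 7!/5! + 7!/6! - 7!/7!
= 5040 - 5040 + 2520 - 840 + 210 - 42 + 7 - 1
= 1854

1854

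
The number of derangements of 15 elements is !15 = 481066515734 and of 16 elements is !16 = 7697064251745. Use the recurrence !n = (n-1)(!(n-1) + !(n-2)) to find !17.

!17 = (17-1)·(!16 + !15) = 16·(7697064251745 + 481066515734) = 16·8178130767479 = 130850092279664.

130850092279664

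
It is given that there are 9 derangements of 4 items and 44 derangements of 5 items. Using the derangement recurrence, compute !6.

!6 = (6-1)·(!5 + !4) = 5·(44 + 9) = 5·53 = 265.

265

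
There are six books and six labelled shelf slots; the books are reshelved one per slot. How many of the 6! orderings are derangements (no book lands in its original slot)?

265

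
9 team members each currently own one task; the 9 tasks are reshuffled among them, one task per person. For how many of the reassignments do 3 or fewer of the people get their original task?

355997

Sum C(9,i)·!(9-i) for i = 0..3:
  i=0: C(9,0)·!9 = 1·133496 = 133496
  i=1: C(9,1)·!8 = 9·14833 = 133497
  i=2: C(9,2)·!7 = 36·1854 = 66744
  i=3: C(9,3)·!6 = 84·265 = 22260
Total = 355997.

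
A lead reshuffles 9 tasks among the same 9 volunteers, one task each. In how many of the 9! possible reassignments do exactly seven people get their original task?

36

Pick the 7 fixed positions: C(9,7) = 36 ways.
The remaining 2 must be deranged: !2 = 1.
Total: 36 × 1 = 36.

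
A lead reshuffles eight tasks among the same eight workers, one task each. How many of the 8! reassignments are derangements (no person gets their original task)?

14833

Use !n = n·!(n-1) + (-1)^n.
!8 = 8·1854 + 1 = 14833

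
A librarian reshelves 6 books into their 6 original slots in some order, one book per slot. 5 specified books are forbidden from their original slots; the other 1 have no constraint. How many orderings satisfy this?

Let A_j be the event that the j-th constrained one is fixed. By inclusion-exclusion over the 5 events:
Σ_{j=0}^{5} (-1)^j C(5,j)(6-j)!
= C(5,0)·6! - C(5,1)·5! + C(5,2)·4! - C(5,3)·3! + C(5,4)·2! - C(5,5)·1!
= 720 - 600 + 240 - 60 + 10 - 1
= 309

309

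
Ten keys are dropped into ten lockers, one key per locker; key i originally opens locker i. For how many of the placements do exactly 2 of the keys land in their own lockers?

667485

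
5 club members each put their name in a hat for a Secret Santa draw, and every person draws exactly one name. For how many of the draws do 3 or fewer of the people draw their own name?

Sum C(5,i)·!(5-i) for i = 0..3:
  i=0: C(5,0)·!5 = 1·44 = 44
  i=1: C(5,1)·!4 = 5·9 = 45
  i=2: C(5,2)·!3 = 10·2 = 20
  i=3: C(5,3)·!2 = 10·1 = 10
Total = 119.

119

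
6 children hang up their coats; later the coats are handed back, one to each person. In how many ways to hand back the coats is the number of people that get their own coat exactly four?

15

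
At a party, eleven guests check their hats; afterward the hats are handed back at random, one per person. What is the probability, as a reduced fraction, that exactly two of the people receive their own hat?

Favorable outcomes: C(11,2)·!9 = 55·133496 = 7342280.
Total outcomes: 11! = 39916800.
Probability = 7342280/39916800 = 16687/90720.

16687/90720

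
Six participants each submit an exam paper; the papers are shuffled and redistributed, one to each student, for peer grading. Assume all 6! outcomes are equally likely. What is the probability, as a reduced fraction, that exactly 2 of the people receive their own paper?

Favorable outcomes: C(6,2)·!4 = 15·9 = 135.
Total outcomes: 6! = 720.
Probability = 135/720 = 3/16.

3/16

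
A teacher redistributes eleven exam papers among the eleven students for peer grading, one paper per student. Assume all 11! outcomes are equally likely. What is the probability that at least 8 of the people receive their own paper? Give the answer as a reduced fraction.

193/19958400

Favorable outcomes: Σ_{i≥8} C(11,i)·!(11-i) = 165·2 + 55·1 + 11·0 + 1·1 = 386.
Total outcomes: 11! = 39916800.
Probability = 386/39916800 = 193/19958400.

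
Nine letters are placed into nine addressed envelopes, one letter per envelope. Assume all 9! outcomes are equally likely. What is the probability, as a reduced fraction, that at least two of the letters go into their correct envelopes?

95887/362880

Favorable outcomes: Σ_{i≥2} C(9,i)·!(9-i) = 36·1854 + 84·265 + 126·44 + 126·9 + 84·2 + 36·1 + 9·0 + 1·1 = 95887.
Total outcomes: 9! = 362880.
Probability = 95887/362880 = 95887/362880.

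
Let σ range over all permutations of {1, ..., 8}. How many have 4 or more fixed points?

771

# with exactly i fixed is C(8,i)·!(8-i); sum over i=4..8:
  i=4: C(8,4)·!4 = 70·9 = 630
  i=5: C(8,5)·!3 = 56·2 = 112
  i=6: C(8,6)·!2 = 28·1 = 28
  i=7: C(8,7)·!1 = 8·0 = 0
  i=8: C(8,8)·!0 = 1·1 = 1
Total = 771.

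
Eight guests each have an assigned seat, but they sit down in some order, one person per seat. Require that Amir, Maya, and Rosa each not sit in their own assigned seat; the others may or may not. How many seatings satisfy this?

Let A_j be the event that the j-th constrained one is fixed. By inclusion-exclusion over the 3 events:
Σ_{j=0}^{3} (-1)^j C(3,j)(8-j)!
= C(3,0)·8! - C(3,1)·7! + C(3,2)·6! - C(3,3)·5!
= 40320 - 15120 + 2160 - 120
= 27240

27240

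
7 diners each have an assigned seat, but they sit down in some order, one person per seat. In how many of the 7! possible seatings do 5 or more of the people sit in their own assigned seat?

22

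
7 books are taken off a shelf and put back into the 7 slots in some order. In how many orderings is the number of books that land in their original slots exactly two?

Choose which 2 of the 7 are fixed: C(7,2) = 21.
The remaining 5 must be deranged: !5 = 44.
Total: 21 × 44 = 924.

924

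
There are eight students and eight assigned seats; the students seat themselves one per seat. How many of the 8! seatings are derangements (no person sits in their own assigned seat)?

14833

By inclusion-exclusion, !8 = Σ (-1)^k · 8!/k! for k=0..8
= 8! - 8!/1! + 8!/2! - 8!/3! + 8!/4! - 8!/5! + 8!/6! - 8!/7! + 8!/8!
= 40320 - 40320 + 20160 - 6720 + 1680 - 336 + 56 - 8 + 1
= 14833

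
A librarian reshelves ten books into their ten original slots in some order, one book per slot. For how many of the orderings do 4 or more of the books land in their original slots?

68914

# with exactly i fixed is C(10,i)·!(10-i); sum over i=4..10:
  i=4: C(10,4)·!6 = 210·265 = 55650
  i=5: C(10,5)·!5 = 252·44 = 11088
  i=6: C(10,6)·!4 = 210·9 = 1890
  i=7: C(10,7)·!3 = 120·2 = 240
  i=8: C(10,8)·!2 = 45·1 = 45
  i=9: C(10,9)·!1 = 10·0 = 0
  i=10: C(10,10)·!0 = 1·1 = 1
Total = 68914.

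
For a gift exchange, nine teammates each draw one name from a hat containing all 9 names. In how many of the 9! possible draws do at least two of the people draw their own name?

Sum C(9,i)·!(9-i) for i = 2..9:
  i=2: C(9,2)·!7 = 36·1854 = 66744
  i=3: C(9,3)·!6 = 84·265 = 22260
  i=4: C(9,4)·!5 = 126·44 = 5544
  i=5: C(9,5)·!4 = 126·9 = 1134
  i=6: C(9,6)·!3 = 84·2 = 168
  i=7: C(9,7)·!2 = 36·1 = 36
  i=8: C(9,8)·!1 = 9·0 = 0
  i=9: C(9,9)·!0 = 1·1 = 1
Total = 95887.

95887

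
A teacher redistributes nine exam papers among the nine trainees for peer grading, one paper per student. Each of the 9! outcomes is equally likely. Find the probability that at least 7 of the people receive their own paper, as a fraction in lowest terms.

Favorable outcomes: Σ_{i≥7} C(9,i)·!(9-i) = 36·1 + 9·0 + 1·1 = 37.
Total outcomes: 9! = 362880.
Probability = 37/362880 = 37/362880.

37/362880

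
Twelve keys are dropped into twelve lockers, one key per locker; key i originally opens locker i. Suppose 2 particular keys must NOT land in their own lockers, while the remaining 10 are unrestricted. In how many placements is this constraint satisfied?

402796800

Let A_j be the event that the j-th constrained one is fixed. By inclusion-exclusion over the 2 events:
Σ_{j=0}^{2} (-1)^j C(2,j)(12-j)!
= C(2,0)·12! - C(2,1)·11! + C(2,2)·10!
= 479001600 - 79833600 + 3628800
= 402796800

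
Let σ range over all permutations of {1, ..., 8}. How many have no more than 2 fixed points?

37085

Sum C(8,i)·!(8-i) for i = 0..2:
  i=0: C(8,0)·!8 = 1·14833 = 14833
  i=1: C(8,1)·!7 = 8·1854 = 14832
  i=2: C(8,2)·!6 = 28·265 = 7420
Total = 37085.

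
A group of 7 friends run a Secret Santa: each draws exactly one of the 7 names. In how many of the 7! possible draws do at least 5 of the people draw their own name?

22

Sum C(7,i)·!(7-i) for i = 5..7:
  i=5: C(7,5)·!2 = 21·1 = 21
  i=6: C(7,6)·!1 = 7·0 = 0
  i=7: C(7,7)·!0 = 1·1 = 1
Total = 22.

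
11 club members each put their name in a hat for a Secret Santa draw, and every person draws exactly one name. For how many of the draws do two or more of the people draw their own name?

10547659

Sum C(11,i)·!(11-i) for i = 2..11:
  i=2: C(11,2)·!9 = 55·133496 = 7342280
  i=3: C(11,3)·!8 = 165·14833 = 2447445
  i=4: C(11,4)·!7 = 330·1854 = 611820
  i=5: C(11,5)·!6 = 462·265 = 122430
  i=6: C(11,6)·!5 = 462·44 = 20328
  i=7: C(11,7)·!4 = 330·9 = 2970
  i=8: C(11,8)·!3 = 165·2 = 330
  i=9: C(11,9)·!2 = 55·1 = 55
  i=10: C(11,10)·!1 = 11·0 = 0
  i=11: C(11,11)·!0 = 1·1 = 1
Total = 10547659.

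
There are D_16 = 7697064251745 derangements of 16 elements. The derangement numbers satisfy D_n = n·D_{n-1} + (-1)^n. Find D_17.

D_17 = 17·7697064251745 - 1 = 130850092279664.

130850092279664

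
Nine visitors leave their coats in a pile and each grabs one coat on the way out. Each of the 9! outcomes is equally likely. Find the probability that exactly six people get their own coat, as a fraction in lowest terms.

Favorable outcomes: C(9,6)·!3 = 84·2 = 168.
Total outcomes: 9! = 362880.
Probability = 168/362880 = 1/2160.

1/2160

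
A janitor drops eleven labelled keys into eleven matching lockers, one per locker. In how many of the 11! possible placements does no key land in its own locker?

By inclusion-exclusion, !11 = Σ (-1)^k · 11!/k! for k=0..11
= 11! - 11!/1! + 11!/2! - 11!/3! + 11!/4! - 11!/5! + 11!/6! - 11!/7! + 11!/8! - 11!/9! + 11!/10! - 11!/11!
= 39916800 - 39916800 + 19958400 - 6652800 + 1663200 - 332640 + 55440 - 7920 + 990 - 110 + 11 - 1
= 14684570

14684570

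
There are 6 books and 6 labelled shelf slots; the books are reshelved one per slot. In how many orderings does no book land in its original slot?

265

The subfactorial !6 = [6!/e] (nearest integer).
6! = 720, and 720/e ≈ 264.87, so !6 = 265.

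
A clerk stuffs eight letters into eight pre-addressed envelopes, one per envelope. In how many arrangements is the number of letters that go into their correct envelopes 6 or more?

# with exactly i fixed is C(8,i)·!(8-i); sum over i=6..8:
  i=6: C(8,6)·!2 = 28·1 = 28
  i=7: C(8,7)·!1 = 8·0 = 0
  i=8: C(8,8)·!0 = 1·1 = 1
Total = 29.

29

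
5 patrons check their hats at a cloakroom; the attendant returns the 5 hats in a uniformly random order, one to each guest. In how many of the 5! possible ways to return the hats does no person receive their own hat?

44

By inclusion-exclusion, !5 = Σ (-1)^k · 5!/k! for k=0..5
= 5! - 5!/1! + 5!/2! - 5!/3! + 5!/4! - 5!/5!
= 120 - 120 + 60 - 20 + 5 - 1
= 44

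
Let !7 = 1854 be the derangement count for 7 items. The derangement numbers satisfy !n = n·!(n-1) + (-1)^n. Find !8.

!8 = 8·1854 + 1 = 14833.

14833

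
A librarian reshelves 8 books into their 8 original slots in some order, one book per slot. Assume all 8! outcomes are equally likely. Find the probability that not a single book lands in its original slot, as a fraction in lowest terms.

Favorable outcomes: !8 = 14833.
Total outcomes: 8! = 40320.
Probability = 14833/40320 = 2119/5760.

2119/5760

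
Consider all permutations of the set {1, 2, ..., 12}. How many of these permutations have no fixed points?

176214841

!12 is the nearest integer to 12!/e.
12! = 479001600, and 479001600/e ≈ 176214840.93, so !12 = 176214841.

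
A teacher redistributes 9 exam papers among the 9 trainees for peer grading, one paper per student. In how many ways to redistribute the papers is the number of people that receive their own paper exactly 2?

66744

Pick the 2 fixed positions: C(9,2) = 36 ways.
The other 7 form a derangement: !7 = 1854.
Total: 36 × 1854 = 66744.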